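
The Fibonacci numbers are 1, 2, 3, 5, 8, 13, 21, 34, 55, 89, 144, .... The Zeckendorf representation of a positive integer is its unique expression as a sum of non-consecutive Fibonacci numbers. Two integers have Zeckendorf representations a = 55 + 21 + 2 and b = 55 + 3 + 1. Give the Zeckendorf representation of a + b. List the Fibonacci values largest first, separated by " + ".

89 + 34 + 13 + 1

The two numbers are 78 and 59, so their sum is 137.
Repeatedly subtract the largest Fibonacci number that fits:
take 89 (≤ 137); 137 − 89 = 48
take 34 (≤ 48); 48 − 34 = 14
take 13 (≤ 14); 14 − 13 = 1
take 1 (≤ 1); 1 − 1 = 0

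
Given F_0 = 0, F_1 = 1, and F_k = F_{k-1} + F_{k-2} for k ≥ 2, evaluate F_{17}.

Iterating the recurrence up to F_{10} = 55 and F_{9} = 34:
F_{11} = F_{10} + F_{9} = 55 + 34 = 89
F_{12} = F_{11} + F_{10} = 89 + 55 = 144
F_{13} = F_{12} + F_{11} = 144 + 89 = 233
F_{14} = F_{13} + F_{12} = 233 + 144 = 377
F_{15} = F_{14} + F_{13} = 377 + 233 = 610
F_{16} = F_{15} + F_{14} = 610 + 377 = 987
F_{17} = F_{16} + F_{15} = 987 + 610 = 1597

1597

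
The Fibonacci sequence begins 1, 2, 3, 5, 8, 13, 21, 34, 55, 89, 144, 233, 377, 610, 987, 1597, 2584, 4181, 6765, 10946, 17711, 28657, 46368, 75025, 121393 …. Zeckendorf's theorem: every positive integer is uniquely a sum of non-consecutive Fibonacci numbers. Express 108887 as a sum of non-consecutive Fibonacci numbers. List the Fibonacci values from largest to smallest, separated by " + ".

Greedy algorithm:
largest Fibonacci ≤ 108887 is 75025; 108887 − 75025 = 33862
largest Fibonacci ≤ 33862 is 28657; 33862 − 28657 = 5205
largest Fibonacci ≤ 5205 is 4181; 5205 − 4181 = 1024
largest Fibonacci ≤ 1024 is 987; 1024 − 987 = 37
largest Fibonacci ≤ 37 is 34; 37 − 34 = 3
largest Fibonacci ≤ 3 is 3; 3 − 3 = 0
So 108887 = 75025 + 28657 + 4181 + 987 + 34 + 3, with no two terms consecutive in the sequence.

75025 + 28657 + 4181 + 987 + 34 + 3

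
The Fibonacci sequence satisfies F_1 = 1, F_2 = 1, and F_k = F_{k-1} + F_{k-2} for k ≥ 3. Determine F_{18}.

Iterating the recurrence up to F_{13} = 233 and F_{12} = 144:
F_{14} = F_{13} + F_{12} = 233 + 144 = 377
F_{15} = F_{14} + F_{13} = 377 + 233 = 610
F_{16} = F_{15} + F_{14} = 610 + 377 = 987
F_{17} = F_{16} + F_{15} = 987 + 610 = 1597
F_{18} = F_{17} + F_{16} = 1597 + 987 = 2584

2584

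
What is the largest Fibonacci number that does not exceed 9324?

6765 ≤ 9324 < 10946, so the largest Fibonacci number not exceeding 9324 is 6765.

6765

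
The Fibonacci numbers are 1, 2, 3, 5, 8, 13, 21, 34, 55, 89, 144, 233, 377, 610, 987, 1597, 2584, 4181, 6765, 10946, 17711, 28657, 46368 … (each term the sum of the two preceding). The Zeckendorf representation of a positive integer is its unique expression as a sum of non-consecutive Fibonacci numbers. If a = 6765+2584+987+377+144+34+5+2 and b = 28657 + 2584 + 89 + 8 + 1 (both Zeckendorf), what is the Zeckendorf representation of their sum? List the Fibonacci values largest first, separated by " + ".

The two numbers are 10898 and 31339, so their sum is 42237.
Greedily peel off the largest Fibonacci term at each step:
take 28657 (≤ 42237); 42237 − 28657 = 13580
take 10946 (≤ 13580); 13580 − 10946 = 2634
take 2584 (≤ 2634); 2634 − 2584 = 50
take 34 (≤ 50); 50 − 34 = 16
take 13 (≤ 16); 16 − 13 = 3
take 3 (≤ 3); 3 − 3 = 0

28657 + 10946 + 2584 + 34 + 13 + 3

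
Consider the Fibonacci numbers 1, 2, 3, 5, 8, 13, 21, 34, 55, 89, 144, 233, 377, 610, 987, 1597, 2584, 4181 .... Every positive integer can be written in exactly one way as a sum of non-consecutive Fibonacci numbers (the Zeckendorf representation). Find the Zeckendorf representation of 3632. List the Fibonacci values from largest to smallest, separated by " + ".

2584 ≤ 3632 < 4181, so take 2584; remainder 1048
987 ≤ 1048 < 1597, so take 987; remainder 61
55 ≤ 61 < 89, so take 55; remainder 6
5 ≤ 6 < 8, so take 5; remainder 1
1 ≤ 1 < 2, so take 1; remainder 0
So 3632 = 2584 + 987 + 55 + 5 + 1, with no two terms consecutive in the sequence.

2584 + 987 + 55 + 5 + 1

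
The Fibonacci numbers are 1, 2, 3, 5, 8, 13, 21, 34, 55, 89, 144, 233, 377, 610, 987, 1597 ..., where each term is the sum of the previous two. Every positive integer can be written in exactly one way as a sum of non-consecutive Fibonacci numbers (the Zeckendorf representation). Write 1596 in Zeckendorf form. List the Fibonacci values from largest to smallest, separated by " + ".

987 + 377 + 144 + 55 + 21 + 8 + 3 + 1

Repeatedly subtract the largest Fibonacci number that fits:
1596: greatest Fibonacci not exceeding it is 987, leaving 609
609: greatest Fibonacci not exceeding it is 377, leaving 232
232: greatest Fibonacci not exceeding it is 144, leaving 88
88: greatest Fibonacci not exceeding it is 55, leaving 33
33: greatest Fibonacci not exceeding it is 21, leaving 12
12: greatest Fibonacci not exceeding it is 8, leaving 4
4: greatest Fibonacci not exceeding it is 3, leaving 1
1: greatest Fibonacci not exceeding it is 1, leaving 0
So 1596 = 987 + 377 + 144 + 55 + 21 + 8 + 3 + 1, with no two terms consecutive in the sequence.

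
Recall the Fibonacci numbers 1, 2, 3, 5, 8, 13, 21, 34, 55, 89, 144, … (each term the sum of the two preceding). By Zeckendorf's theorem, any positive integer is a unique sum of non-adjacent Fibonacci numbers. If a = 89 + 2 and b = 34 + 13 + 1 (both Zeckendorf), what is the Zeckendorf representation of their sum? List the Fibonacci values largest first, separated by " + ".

89 + 34 + 13 + 3

The two numbers are 91 and 48, so their sum is 139.
Greedily peel off the largest Fibonacci term at each step:
139 − 89 = 50
50 − 34 = 16
16 − 13 = 3
3 − 3 = 0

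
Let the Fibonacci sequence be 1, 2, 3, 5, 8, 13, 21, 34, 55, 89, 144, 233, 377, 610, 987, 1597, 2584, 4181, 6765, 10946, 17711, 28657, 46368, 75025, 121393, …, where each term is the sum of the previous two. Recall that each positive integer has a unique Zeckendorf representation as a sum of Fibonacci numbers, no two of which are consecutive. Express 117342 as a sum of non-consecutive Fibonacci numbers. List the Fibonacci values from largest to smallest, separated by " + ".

Greedily peel off the largest Fibonacci term at each step:
take 75025 (≤ 117342); 117342 − 75025 = 42317
take 28657 (≤ 42317); 42317 − 28657 = 13660
take 10946 (≤ 13660); 13660 − 10946 = 2714
take 2584 (≤ 2714); 2714 − 2584 = 130
take 89 (≤ 130); 130 − 89 = 41
take 34 (≤ 41); 41 − 34 = 7
take 5 (≤ 7); 7 − 5 = 2
take 2 (≤ 2); 2 − 2 = 0
So 117342 = 75025 + 28657 + 10946 + 2584 + 89 + 34 + 5 + 2, with no two terms consecutive in the sequence.

75025 + 28657 + 10946 + 2584 + 89 + 34 + 5 + 2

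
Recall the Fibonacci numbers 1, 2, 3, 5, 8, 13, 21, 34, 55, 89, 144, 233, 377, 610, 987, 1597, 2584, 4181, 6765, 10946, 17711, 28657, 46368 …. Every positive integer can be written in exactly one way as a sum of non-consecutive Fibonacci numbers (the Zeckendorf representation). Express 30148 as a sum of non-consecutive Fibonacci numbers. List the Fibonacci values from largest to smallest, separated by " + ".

subtract 28657 from 30148: 1491 remains
subtract 987 from 1491: 504 remains
subtract 377 from 504: 127 remains
subtract 89 from 127: 38 remains
subtract 34 from 38: 4 remains
subtract 3 from 4: 1 remains
subtract 1 from 1: 0 remains
So 30148 = 28657 + 987 + 377 + 89 + 34 + 3 + 1, with no two terms consecutive in the sequence.

28657 + 987 + 377 + 89 + 34 + 3 + 1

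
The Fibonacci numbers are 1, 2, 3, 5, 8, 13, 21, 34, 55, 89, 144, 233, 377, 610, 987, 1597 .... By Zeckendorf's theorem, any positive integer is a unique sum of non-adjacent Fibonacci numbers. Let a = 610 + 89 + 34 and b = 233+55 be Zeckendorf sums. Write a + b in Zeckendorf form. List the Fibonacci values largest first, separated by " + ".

987 + 34

The two numbers are 733 and 288, so their sum is 1021.
Repeatedly subtract the largest Fibonacci number that fits:
subtract 987 from 1021: 34 remains
subtract 34 from 34: 0 remains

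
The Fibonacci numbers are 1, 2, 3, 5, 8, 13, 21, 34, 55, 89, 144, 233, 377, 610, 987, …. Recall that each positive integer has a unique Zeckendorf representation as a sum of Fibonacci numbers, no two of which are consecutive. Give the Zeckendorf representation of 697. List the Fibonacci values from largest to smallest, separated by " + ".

Greedily peel off the largest Fibonacci term at each step:
697: greatest Fibonacci not exceeding it is 610, leaving 87
87: greatest Fibonacci not exceeding it is 55, leaving 32
32: greatest Fibonacci not exceeding it is 21, leaving 11
11: greatest Fibonacci not exceeding it is 8, leaving 3
3: greatest Fibonacci not exceeding it is 3, leaving 0
So 697 = 610 + 55 + 21 + 8 + 3, with no two terms consecutive in the sequence.

610 + 55 + 21 + 8 + 3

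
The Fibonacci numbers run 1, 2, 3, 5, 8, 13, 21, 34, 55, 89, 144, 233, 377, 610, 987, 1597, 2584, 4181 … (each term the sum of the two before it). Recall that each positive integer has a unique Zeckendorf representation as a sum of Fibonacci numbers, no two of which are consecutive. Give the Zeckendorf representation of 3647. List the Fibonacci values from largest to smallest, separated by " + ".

2584 + 987 + 55 + 21

Greedy algorithm:
3647 − 2584 = 1063
1063 − 987 = 76
76 − 55 = 21
21 − 21 = 0
So 3647 = 2584 + 987 + 55 + 21, with no two terms consecutive in the sequence.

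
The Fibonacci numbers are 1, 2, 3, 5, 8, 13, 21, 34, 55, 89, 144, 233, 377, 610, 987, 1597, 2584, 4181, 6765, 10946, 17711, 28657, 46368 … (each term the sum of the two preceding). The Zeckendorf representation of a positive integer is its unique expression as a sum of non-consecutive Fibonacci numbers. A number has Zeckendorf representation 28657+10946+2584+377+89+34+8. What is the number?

28657+10946+2584+377+89+34+8 = 42695.

42695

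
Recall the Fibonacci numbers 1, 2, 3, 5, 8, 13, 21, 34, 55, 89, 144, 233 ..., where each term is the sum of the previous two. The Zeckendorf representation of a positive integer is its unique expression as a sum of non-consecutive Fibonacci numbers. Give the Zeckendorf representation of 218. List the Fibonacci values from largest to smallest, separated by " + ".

144 + 55 + 13 + 5 + 1

218 − 144 = 74
74 − 55 = 19
19 − 13 = 6
6 − 5 = 1
1 − 1 = 0
So 218 = 144 + 55 + 13 + 5 + 1, with no two terms consecutive in the sequence.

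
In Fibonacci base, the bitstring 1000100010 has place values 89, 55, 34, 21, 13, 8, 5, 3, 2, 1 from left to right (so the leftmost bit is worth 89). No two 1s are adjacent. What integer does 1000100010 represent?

104

Summing the place values of the 1 bits: 89 + 13 + 2 = 104.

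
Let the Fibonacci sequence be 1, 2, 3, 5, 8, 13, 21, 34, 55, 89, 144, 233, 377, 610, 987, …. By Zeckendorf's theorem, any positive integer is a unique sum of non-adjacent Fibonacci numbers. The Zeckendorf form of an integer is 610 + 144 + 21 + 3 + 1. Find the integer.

779

610 + 144 + 21 + 3 + 1 = 779.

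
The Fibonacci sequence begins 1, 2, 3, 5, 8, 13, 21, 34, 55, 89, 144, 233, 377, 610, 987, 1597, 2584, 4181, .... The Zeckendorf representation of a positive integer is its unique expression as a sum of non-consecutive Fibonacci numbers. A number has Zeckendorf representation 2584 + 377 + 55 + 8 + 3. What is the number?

3027

2584 + 377 + 55 + 8 + 3 = 3027.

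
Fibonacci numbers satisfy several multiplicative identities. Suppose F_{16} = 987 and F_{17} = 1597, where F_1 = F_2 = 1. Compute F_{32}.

2178309

By the doubling identity F_{2k} = F_k(2F_{k+1} − F_k): F_{32} = 987·(2·1597 − 987) = 987·2207 = 2178309.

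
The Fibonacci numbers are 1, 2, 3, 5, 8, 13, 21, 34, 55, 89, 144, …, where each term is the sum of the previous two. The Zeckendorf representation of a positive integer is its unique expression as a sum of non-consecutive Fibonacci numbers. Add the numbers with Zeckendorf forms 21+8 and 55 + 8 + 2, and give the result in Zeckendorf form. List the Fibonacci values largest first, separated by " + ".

89 + 5

The two numbers are 29 and 65, so their sum is 94.
largest Fibonacci ≤ 94 is 89; 94 − 89 = 5
largest Fibonacci ≤ 5 is 5; 5 − 5 = 0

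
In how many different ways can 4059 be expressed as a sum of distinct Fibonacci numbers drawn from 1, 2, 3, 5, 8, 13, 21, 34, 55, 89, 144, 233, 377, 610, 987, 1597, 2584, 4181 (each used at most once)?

24

Starting from the Zeckendorf form and repeatedly splitting a term F_k into F_{k−1} + F_{k−2} (when neither is already used) reaches every representation.
4059 = 2584+987+377+89+21+1 = 2584+987+377+89+13+8+1 = 2584+987+377+55+34+21+1 = 2584+987+233+144+89+21+1 = … (20 more), for 24 in all.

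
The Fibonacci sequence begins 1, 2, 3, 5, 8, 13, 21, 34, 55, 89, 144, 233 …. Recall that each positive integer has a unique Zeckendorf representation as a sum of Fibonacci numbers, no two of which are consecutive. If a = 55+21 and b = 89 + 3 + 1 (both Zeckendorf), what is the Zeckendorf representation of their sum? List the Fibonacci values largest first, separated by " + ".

144 + 21 + 3 + 1

The two numbers are 76 and 93, so their sum is 169.
Repeatedly subtract the largest Fibonacci number that fits:
169: greatest Fibonacci not exceeding it is 144, leaving 25
25: greatest Fibonacci not exceeding it is 21, leaving 4
4: greatest Fibonacci not exceeding it is 3, leaving 1
1: greatest Fibonacci not exceeding it is 1, leaving 0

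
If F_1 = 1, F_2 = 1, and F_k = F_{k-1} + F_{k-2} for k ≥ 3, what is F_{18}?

2584

Iterating the recurrence up to F_{12} = 144 and F_{11} = 89:
F_{13} = F_{12} + F_{11} = 144 + 89 = 233
F_{14} = F_{13} + F_{12} = 233 + 144 = 377
F_{15} = F_{14} + F_{13} = 377 + 233 = 610
F_{16} = F_{15} + F_{14} = 610 + 377 = 987
F_{17} = F_{16} + F_{15} = 987 + 610 = 1597
F_{18} = F_{17} + F_{16} = 1597 + 987 = 2584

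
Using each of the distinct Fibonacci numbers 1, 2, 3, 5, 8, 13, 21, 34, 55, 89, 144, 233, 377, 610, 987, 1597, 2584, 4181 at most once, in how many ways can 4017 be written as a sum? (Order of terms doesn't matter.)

33

Starting from the Zeckendorf form and repeatedly splitting a term F_k into F_{k−1} + F_{k−2} (when neither is already used) reaches every representation.
4017 = 2584+987+377+55+13+1 = 2584+987+377+55+8+5+1 = 2584+987+377+34+21+13+1 = … (30 more), for 33 in all.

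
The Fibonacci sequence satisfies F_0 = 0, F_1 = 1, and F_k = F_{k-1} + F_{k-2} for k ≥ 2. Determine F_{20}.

6765

Iterating the recurrence up to F_{13} = 233 and F_{12} = 144:
F_{14} = F_{13} + F_{12} = 233 + 144 = 377
F_{15} = F_{14} + F_{13} = 377 + 233 = 610
F_{16} = F_{15} + F_{14} = 610 + 377 = 987
F_{17} = F_{16} + F_{15} = 987 + 610 = 1597
F_{18} = F_{17} + F_{16} = 1597 + 987 = 2584
F_{19} = F_{18} + F_{17} = 2584 + 1597 = 4181
F_{20} = F_{19} + F_{18} = 4181 + 2584 = 6765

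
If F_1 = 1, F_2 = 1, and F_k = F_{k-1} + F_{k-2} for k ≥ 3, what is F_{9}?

34

Iterating the recurrence up to F_{4} = 3 and F_{3} = 2:
F_{5} = F_{4} + F_{3} = 3 + 2 = 5
F_{6} = F_{5} + F_{4} = 5 + 3 = 8
F_{7} = F_{6} + F_{5} = 8 + 5 = 13
F_{8} = F_{7} + F_{6} = 13 + 8 = 21
F_{9} = F_{8} + F_{7} = 21 + 13 = 34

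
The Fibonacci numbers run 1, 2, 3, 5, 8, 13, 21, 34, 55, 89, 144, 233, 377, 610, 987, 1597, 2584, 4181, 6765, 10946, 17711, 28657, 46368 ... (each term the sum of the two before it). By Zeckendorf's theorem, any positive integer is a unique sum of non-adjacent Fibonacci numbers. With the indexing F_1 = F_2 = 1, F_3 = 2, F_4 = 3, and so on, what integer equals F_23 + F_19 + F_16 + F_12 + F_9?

F_23 + F_19 + F_16 + F_12 + F_9 = 28657 + 4181 + 987 + 144 + 34 = 34003.

34003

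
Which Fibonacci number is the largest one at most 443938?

317811 ≤ 443938 < 514229, so the largest Fibonacci number not exceeding 443938 is 317811.

317811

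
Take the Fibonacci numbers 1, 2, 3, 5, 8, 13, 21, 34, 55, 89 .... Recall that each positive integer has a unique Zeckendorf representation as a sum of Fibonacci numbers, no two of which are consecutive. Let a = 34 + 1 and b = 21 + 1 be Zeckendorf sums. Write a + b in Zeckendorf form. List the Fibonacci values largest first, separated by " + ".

The two numbers are 35 and 22, so their sum is 57.
Greedy algorithm:
largest Fibonacci ≤ 57 is 55; 57 − 55 = 2
largest Fibonacci ≤ 2 is 2; 2 − 2 = 0

55 + 2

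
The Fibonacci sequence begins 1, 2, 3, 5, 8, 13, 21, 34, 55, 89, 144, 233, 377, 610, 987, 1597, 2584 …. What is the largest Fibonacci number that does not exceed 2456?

1597

1597 ≤ 2456 < 2584, so the largest Fibonacci number not exceeding 2456 is 1597.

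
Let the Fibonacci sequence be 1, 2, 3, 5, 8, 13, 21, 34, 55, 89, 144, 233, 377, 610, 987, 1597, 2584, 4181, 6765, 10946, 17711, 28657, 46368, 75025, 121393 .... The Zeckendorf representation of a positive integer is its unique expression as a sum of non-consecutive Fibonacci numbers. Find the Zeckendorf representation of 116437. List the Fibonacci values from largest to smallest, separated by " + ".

Greedy algorithm:
116437 − 75025 = 41412
41412 − 28657 = 12755
12755 − 10946 = 1809
1809 − 1597 = 212
212 − 144 = 68
68 − 55 = 13
13 − 13 = 0
So 116437 = 75025 + 28657 + 10946 + 1597 + 144 + 55 + 13, with no two terms consecutive in the sequence.

75025 + 28657 + 10946 + 1597 + 144 + 55 + 13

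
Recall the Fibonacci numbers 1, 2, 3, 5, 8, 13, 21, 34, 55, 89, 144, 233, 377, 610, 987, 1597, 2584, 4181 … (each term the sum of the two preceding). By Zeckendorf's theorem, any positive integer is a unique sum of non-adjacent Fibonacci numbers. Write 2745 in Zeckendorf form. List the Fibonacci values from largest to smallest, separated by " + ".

2584 + 144 + 13 + 3 + 1

2745: greatest Fibonacci not exceeding it is 2584, leaving 161
161: greatest Fibonacci not exceeding it is 144, leaving 17
17: greatest Fibonacci not exceeding it is 13, leaving 4
4: greatest Fibonacci not exceeding it is 3, leaving 1
1: greatest Fibonacci not exceeding it is 1, leaving 0
So 2745 = 2584 + 144 + 13 + 3 + 1, with no two terms consecutive in the sequence.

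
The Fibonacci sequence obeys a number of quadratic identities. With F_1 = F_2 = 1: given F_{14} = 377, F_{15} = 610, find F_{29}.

514229

By the addition formula F_{m+n} = F_m F_{n+1} + F_{m−1} F_n with m=15, n=14: F_{29} = 610·610 + 377·377 = 372100 + 142129 = 514229.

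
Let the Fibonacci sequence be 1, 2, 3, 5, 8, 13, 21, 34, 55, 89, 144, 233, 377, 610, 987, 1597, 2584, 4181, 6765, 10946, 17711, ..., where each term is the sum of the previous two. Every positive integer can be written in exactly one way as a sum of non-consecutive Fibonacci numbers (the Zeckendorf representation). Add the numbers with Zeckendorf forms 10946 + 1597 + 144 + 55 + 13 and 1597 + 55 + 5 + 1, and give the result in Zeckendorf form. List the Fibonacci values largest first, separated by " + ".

The two numbers are 12755 and 1658, so their sum is 14413.
take 10946 (≤ 14413); 14413 − 10946 = 3467
take 2584 (≤ 3467); 3467 − 2584 = 883
take 610 (≤ 883); 883 − 610 = 273
take 233 (≤ 273); 273 − 233 = 40
take 34 (≤ 40); 40 − 34 = 6
take 5 (≤ 6); 6 − 5 = 1
take 1 (≤ 1); 1 − 1 = 0

10946 + 2584 + 610 + 233 + 34 + 5 + 1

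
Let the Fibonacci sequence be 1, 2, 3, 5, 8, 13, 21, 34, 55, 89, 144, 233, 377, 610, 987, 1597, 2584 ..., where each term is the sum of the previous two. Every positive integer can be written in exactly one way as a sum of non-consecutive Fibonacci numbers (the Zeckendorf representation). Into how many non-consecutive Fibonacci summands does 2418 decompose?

Greedy algorithm:
largest Fibonacci ≤ 2418 is 1597; 2418 − 1597 = 821
largest Fibonacci ≤ 821 is 610; 821 − 610 = 211
largest Fibonacci ≤ 211 is 144; 211 − 144 = 67
largest Fibonacci ≤ 67 is 55; 67 − 55 = 12
largest Fibonacci ≤ 12 is 8; 12 − 8 = 4
largest Fibonacci ≤ 4 is 3; 4 − 3 = 1
largest Fibonacci ≤ 1 is 1; 1 − 1 = 0
2418 = 1597 + 610 + 144 + 55 + 8 + 3 + 1, which has 7 terms.

7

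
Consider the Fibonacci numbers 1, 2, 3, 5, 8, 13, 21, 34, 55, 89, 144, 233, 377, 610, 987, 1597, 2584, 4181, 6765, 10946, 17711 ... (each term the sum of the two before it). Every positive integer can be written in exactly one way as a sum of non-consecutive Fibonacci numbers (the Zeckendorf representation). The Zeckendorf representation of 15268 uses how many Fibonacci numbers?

Greedy algorithm:
largest Fibonacci ≤ 15268 is 10946; 15268 − 10946 = 4322
largest Fibonacci ≤ 4322 is 4181; 4322 − 4181 = 141
largest Fibonacci ≤ 141 is 89; 141 − 89 = 52
largest Fibonacci ≤ 52 is 34; 52 − 34 = 18
largest Fibonacci ≤ 18 is 13; 18 − 13 = 5
largest Fibonacci ≤ 5 is 5; 5 − 5 = 0
15268 = 10946 + 4181 + 89 + 34 + 13 + 5, which has 6 terms.

6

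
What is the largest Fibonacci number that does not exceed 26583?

17711 ≤ 26583 < 28657, so the largest Fibonacci number not exceeding 26583 is 17711.

17711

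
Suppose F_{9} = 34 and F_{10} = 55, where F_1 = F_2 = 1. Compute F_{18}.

2584

By the doubling identity F_{2k} = F_k(2F_{k+1} − F_k): F_{18} = 34·(2·55 − 34) = 34·76 = 2584.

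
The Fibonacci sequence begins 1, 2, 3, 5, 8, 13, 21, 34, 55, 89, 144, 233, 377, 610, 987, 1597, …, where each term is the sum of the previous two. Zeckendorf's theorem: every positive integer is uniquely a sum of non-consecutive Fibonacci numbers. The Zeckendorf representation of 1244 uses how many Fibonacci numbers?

Greedy algorithm:
1244 − 987 = 257
257 − 233 = 24
24 − 21 = 3
3 − 3 = 0
1244 = 987 + 233 + 21 + 3, which has 4 terms.

4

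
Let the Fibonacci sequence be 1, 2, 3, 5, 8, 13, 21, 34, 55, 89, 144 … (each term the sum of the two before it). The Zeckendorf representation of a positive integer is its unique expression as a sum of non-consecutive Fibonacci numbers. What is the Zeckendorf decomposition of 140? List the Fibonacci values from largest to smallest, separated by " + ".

89 + 34 + 13 + 3 + 1

89 ≤ 140 < 144, so take 89; remainder 51
34 ≤ 51 < 55, so take 34; remainder 17
13 ≤ 17 < 21, so take 13; remainder 4
3 ≤ 4 < 5, so take 3; remainder 1
1 ≤ 1 < 2, so take 1; remainder 0
So 140 = 89 + 34 + 13 + 3 + 1, with no two terms consecutive in the sequence.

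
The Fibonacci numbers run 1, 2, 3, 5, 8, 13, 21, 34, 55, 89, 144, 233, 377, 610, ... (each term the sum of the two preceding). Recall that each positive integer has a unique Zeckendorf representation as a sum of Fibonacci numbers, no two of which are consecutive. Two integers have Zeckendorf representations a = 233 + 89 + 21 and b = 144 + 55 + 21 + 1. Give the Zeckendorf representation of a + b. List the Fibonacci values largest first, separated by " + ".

377 + 144 + 34 + 8 + 1

The two numbers are 343 and 221, so their sum is 564.
Greedily peel off the largest Fibonacci term at each step:
subtract 377 from 564: 187 remains
subtract 144 from 187: 43 remains
subtract 34 from 43: 9 remains
subtract 8 from 9: 1 remains
subtract 1 from 1: 0 remains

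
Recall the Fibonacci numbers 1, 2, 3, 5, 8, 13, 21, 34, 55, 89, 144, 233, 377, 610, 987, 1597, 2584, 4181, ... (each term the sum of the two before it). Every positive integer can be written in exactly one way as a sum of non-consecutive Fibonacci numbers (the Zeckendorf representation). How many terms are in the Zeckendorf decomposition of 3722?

5

subtract 2584 from 3722: 1138 remains
subtract 987 from 1138: 151 remains
subtract 144 from 151: 7 remains
subtract 5 from 7: 2 remains
subtract 2 from 2: 0 remains
3722 = 2584 + 987 + 144 + 5 + 2, which has 5 terms.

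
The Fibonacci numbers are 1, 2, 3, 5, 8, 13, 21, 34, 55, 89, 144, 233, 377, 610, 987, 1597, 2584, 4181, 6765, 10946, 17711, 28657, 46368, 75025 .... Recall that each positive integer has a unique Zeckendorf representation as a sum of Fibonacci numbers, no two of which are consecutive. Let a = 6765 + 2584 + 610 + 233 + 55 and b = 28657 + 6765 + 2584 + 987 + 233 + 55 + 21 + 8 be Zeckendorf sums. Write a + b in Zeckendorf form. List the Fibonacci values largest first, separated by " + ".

The two numbers are 10247 and 39310, so their sum is 49557.
subtract 46368 from 49557: 3189 remains
subtract 2584 from 3189: 605 remains
subtract 377 from 605: 228 remains
subtract 144 from 228: 84 remains
subtract 55 from 84: 29 remains
subtract 21 from 29: 8 remains
subtract 8 from 8: 0 remains

46368 + 2584 + 377 + 144 + 55 + 21 + 8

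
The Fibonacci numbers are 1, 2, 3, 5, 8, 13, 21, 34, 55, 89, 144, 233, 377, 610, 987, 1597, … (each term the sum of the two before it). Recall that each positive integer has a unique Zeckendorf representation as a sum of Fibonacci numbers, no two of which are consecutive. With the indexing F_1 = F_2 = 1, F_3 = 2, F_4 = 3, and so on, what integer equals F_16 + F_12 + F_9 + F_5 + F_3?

1172

F_16 + F_12 + F_9 + F_5 + F_3 = 987 + 144 + 34 + 5 + 2 = 1172.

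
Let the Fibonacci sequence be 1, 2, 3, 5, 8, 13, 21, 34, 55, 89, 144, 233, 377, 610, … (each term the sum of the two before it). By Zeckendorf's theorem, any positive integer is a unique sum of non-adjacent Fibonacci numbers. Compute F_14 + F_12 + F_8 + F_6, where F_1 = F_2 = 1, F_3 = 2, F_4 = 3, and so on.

550

F_14 + F_12 + F_8 + F_6 = 377 + 144 + 21 + 8 = 550.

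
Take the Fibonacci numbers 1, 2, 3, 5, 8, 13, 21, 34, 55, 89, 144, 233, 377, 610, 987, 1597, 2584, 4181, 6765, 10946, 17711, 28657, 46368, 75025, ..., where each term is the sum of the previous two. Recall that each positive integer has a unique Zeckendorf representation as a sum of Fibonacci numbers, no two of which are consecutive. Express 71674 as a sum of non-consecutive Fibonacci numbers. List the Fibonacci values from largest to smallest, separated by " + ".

Repeatedly subtract the largest Fibonacci number that fits:
subtract 46368 from 71674: 25306 remains
subtract 17711 from 25306: 7595 remains
subtract 6765 from 7595: 830 remains
subtract 610 from 830: 220 remains
subtract 144 from 220: 76 remains
subtract 55 from 76: 21 remains
subtract 21 from 21: 0 remains
So 71674 = 46368 + 17711 + 6765 + 610 + 144 + 55 + 21, with no two terms consecutive in the sequence.

46368 + 17711 + 6765 + 610 + 144 + 55 + 21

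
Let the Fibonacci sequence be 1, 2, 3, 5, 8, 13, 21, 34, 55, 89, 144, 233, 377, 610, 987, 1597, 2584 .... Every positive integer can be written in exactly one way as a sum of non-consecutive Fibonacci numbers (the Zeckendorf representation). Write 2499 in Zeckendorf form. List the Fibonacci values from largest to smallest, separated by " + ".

Greedy algorithm:
largest Fibonacci ≤ 2499 is 1597; 2499 − 1597 = 902
largest Fibonacci ≤ 902 is 610; 902 − 610 = 292
largest Fibonacci ≤ 292 is 233; 292 − 233 = 59
largest Fibonacci ≤ 59 is 55; 59 − 55 = 4
largest Fibonacci ≤ 4 is 3; 4 − 3 = 1
largest Fibonacci ≤ 1 is 1; 1 − 1 = 0
So 2499 = 1597 + 610 + 233 + 55 + 3 + 1, with no two terms consecutive in the sequence.

1597 + 610 + 233 + 55 + 3 + 1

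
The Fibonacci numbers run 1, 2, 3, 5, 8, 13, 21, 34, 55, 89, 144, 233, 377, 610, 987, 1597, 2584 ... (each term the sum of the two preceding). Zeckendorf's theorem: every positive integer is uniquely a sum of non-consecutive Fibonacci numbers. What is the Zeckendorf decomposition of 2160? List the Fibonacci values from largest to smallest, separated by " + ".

1597 + 377 + 144 + 34 + 8

Greedy algorithm:
largest Fibonacci ≤ 2160 is 1597; 2160 − 1597 = 563
largest Fibonacci ≤ 563 is 377; 563 − 377 = 186
largest Fibonacci ≤ 186 is 144; 186 − 144 = 42
largest Fibonacci ≤ 42 is 34; 42 − 34 = 8
largest Fibonacci ≤ 8 is 8; 8 − 8 = 0
So 2160 = 1597 + 377 + 144 + 34 + 8, with no two terms consecutive in the sequence.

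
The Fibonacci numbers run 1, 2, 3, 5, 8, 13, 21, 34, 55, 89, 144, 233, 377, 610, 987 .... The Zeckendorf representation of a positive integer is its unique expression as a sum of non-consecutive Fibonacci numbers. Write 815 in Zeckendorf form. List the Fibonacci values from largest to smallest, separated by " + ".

Repeatedly subtract the largest Fibonacci number that fits:
take 610 (≤ 815); 815 − 610 = 205
take 144 (≤ 205); 205 − 144 = 61
take 55 (≤ 61); 61 − 55 = 6
take 5 (≤ 6); 6 − 5 = 1
take 1 (≤ 1); 1 − 1 = 0
So 815 = 610 + 144 + 55 + 5 + 1, with no two terms consecutive in the sequence.

610 + 144 + 55 + 5 + 1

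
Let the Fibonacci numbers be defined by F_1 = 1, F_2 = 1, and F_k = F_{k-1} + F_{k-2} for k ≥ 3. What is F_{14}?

377

Iterating the recurrence up to F_{8} = 21 and F_{7} = 13:
F_{9} = F_{8} + F_{7} = 21 + 13 = 34
F_{10} = F_{9} + F_{8} = 34 + 21 = 55
F_{11} = F_{10} + F_{9} = 55 + 34 = 89
F_{12} = F_{11} + F_{10} = 89 + 55 = 144
F_{13} = F_{12} + F_{11} = 144 + 89 = 233
F_{14} = F_{13} + F_{12} = 233 + 144 = 377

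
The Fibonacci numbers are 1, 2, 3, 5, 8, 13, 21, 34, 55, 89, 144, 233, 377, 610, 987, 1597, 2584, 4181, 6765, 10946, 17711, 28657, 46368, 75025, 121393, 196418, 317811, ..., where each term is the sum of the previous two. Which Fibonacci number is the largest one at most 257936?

196418

196418 ≤ 257936 < 317811, so the largest Fibonacci number not exceeding 257936 is 196418.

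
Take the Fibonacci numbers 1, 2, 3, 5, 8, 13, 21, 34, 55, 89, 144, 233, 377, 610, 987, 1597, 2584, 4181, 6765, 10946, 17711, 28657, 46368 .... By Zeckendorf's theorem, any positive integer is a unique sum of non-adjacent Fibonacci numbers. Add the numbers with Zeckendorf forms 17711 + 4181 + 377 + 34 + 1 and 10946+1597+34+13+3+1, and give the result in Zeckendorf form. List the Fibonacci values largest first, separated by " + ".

The two numbers are 22304 and 12594, so their sum is 34898.
Greedily peel off the largest Fibonacci term at each step:
34898 − 28657 = 6241
6241 − 4181 = 2060
2060 − 1597 = 463
463 − 377 = 86
86 − 55 = 31
31 − 21 = 10
10 − 8 = 2
2 − 2 = 0

28657 + 4181 + 1597 + 377 + 55 + 21 + 8 + 2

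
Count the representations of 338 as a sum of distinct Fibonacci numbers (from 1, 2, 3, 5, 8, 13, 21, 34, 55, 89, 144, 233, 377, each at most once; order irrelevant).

Starting from the Zeckendorf form and repeatedly splitting a term F_k into F_{k−1} + F_{k−2} (when neither is already used) reaches every representation.
338 = 233+89+13+3 = 233+89+13+2+1 = 233+89+8+5+3 = 233+55+34+13+3 = 233+89+8+5+2+1 = … (11 more), for 16 in all.

16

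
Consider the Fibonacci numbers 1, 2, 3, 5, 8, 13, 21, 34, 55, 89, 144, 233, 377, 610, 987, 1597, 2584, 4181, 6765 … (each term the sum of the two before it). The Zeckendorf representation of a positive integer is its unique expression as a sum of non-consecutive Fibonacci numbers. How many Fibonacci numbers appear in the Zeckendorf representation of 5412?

Greedy algorithm:
5412: greatest Fibonacci not exceeding it is 4181, leaving 1231
1231: greatest Fibonacci not exceeding it is 987, leaving 244
244: greatest Fibonacci not exceeding it is 233, leaving 11
11: greatest Fibonacci not exceeding it is 8, leaving 3
3: greatest Fibonacci not exceeding it is 3, leaving 0
5412 = 4181 + 987 + 233 + 8 + 3, which has 5 terms.

5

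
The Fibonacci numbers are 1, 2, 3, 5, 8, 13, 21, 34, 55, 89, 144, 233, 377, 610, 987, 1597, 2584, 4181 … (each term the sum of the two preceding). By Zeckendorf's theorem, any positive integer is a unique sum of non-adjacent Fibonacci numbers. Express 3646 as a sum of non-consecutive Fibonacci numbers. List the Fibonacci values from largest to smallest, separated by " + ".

Greedy algorithm:
2584 ≤ 3646 < 4181, so take 2584; remainder 1062
987 ≤ 1062 < 1597, so take 987; remainder 75
55 ≤ 75 < 89, so take 55; remainder 20
13 ≤ 20 < 21, so take 13; remainder 7
5 ≤ 7 < 8, so take 5; remainder 2
2 ≤ 2 < 3, so take 2; remainder 0
So 3646 = 2584 + 987 + 55 + 13 + 5 + 2, with no two terms consecutive in the sequence.

2584 + 987 + 55 + 13 + 5 + 2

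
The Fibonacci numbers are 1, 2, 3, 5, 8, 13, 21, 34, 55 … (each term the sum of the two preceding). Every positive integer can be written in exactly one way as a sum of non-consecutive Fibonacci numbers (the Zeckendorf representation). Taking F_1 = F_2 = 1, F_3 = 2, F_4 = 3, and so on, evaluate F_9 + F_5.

39

F_9 + F_5 = 34 + 5 = 39.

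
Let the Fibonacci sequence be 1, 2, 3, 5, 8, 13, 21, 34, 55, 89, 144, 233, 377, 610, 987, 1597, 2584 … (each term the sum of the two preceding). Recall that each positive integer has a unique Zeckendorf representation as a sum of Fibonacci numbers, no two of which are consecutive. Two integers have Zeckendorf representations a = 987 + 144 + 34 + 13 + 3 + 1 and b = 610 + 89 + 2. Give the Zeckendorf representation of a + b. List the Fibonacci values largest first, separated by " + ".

1597 + 233 + 34 + 13 + 5 + 1

The two numbers are 1182 and 701, so their sum is 1883.
Greedy algorithm:
largest Fibonacci ≤ 1883 is 1597; 1883 − 1597 = 286
largest Fibonacci ≤ 286 is 233; 286 − 233 = 53
largest Fibonacci ≤ 53 is 34; 53 − 34 = 19
largest Fibonacci ≤ 19 is 13; 19 − 13 = 6
largest Fibonacci ≤ 6 is 5; 6 − 5 = 1
largest Fibonacci ≤ 1 is 1; 1 − 1 = 0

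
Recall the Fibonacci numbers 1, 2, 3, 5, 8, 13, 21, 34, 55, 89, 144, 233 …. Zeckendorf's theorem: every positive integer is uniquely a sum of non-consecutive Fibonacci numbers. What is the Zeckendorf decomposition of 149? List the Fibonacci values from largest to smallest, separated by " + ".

Greedy algorithm:
149: greatest Fibonacci not exceeding it is 144, leaving 5
5: greatest Fibonacci not exceeding it is 5, leaving 0
So 149 = 144 + 5, with no two terms consecutive in the sequence.

144 + 5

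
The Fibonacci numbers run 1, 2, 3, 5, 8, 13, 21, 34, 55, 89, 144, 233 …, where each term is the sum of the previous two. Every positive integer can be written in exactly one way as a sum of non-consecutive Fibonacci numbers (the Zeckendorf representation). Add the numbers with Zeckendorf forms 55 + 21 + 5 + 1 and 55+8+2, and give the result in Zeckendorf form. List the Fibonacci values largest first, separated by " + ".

144 + 3

The two numbers are 82 and 65, so their sum is 147.
Repeatedly subtract the largest Fibonacci number that fits:
subtract 144 from 147: 3 remains
subtract 3 from 3: 0 remains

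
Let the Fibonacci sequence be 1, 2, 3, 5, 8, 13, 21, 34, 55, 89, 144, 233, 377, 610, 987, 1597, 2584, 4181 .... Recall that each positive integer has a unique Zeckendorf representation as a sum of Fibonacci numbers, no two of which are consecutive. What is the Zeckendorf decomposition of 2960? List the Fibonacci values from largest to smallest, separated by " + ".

2584 + 233 + 89 + 34 + 13 + 5 + 2

take 2584 (≤ 2960); 2960 − 2584 = 376
take 233 (≤ 376); 376 − 233 = 143
take 89 (≤ 143); 143 − 89 = 54
take 34 (≤ 54); 54 − 34 = 20
take 13 (≤ 20); 20 − 13 = 7
take 5 (≤ 7); 7 − 5 = 2
take 2 (≤ 2); 2 − 2 = 0
So 2960 = 2584 + 233 + 89 + 34 + 13 + 5 + 2, with no two terms consecutive in the sequence.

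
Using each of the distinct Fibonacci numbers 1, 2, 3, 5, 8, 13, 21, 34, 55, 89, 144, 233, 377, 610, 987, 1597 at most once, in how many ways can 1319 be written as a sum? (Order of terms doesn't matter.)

20

1319 = 987+233+89+8+2 = 987+233+89+5+3+2 = 987+233+55+34+8+2 = 610+377+233+89+8+2 = 987+233+55+34+5+3+2 = … (15 more), for 20 in all.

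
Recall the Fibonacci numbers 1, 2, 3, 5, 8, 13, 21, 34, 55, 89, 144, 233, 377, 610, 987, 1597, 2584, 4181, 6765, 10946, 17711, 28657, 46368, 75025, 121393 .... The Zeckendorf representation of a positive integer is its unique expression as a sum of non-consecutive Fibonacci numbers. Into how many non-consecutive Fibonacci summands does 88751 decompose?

7

Greedy algorithm:
take 75025 (≤ 88751); 88751 − 75025 = 13726
take 10946 (≤ 13726); 13726 − 10946 = 2780
take 2584 (≤ 2780); 2780 − 2584 = 196
take 144 (≤ 196); 196 − 144 = 52
take 34 (≤ 52); 52 − 34 = 18
take 13 (≤ 18); 18 − 13 = 5
take 5 (≤ 5); 5 − 5 = 0
88751 = 75025 + 10946 + 2584 + 144 + 34 + 13 + 5, which has 7 terms.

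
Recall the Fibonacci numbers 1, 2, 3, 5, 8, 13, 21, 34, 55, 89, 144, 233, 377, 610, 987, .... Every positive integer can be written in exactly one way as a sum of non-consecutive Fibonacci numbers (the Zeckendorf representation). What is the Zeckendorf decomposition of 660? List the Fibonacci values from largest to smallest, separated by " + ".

Greedily peel off the largest Fibonacci term at each step:
subtract 610 from 660: 50 remains
subtract 34 from 50: 16 remains
subtract 13 from 16: 3 remains
subtract 3 from 3: 0 remains
So 660 = 610 + 34 + 13 + 3, with no two terms consecutive in the sequence.

610 + 34 + 13 + 3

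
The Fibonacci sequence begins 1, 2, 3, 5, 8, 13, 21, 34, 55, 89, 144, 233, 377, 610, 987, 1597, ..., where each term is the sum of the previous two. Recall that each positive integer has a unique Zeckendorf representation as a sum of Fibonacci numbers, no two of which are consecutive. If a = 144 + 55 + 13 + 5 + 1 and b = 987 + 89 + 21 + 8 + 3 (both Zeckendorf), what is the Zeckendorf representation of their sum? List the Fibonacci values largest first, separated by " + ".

The two numbers are 218 and 1108, so their sum is 1326.
Greedy algorithm:
subtract 987 from 1326: 339 remains
subtract 233 from 339: 106 remains
subtract 89 from 106: 17 remains
subtract 13 from 17: 4 remains
subtract 3 from 4: 1 remains
subtract 1 from 1: 0 remains

987 + 233 + 89 + 13 + 3 + 1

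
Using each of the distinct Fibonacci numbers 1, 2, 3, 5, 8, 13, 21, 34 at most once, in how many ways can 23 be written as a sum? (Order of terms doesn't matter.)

3

Each representation comes from the Zeckendorf form by replacing some F_k with F_{k−1} + F_{k−2} where possible.
23 = 21+2 = 13+8+2 = 13+5+3+2 — 3 representations.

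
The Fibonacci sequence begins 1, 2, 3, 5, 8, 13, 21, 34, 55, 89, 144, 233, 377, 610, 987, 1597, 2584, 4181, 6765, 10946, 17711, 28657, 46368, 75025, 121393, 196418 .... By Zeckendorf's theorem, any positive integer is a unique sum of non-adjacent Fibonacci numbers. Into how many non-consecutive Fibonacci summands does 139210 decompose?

largest Fibonacci ≤ 139210 is 121393; 139210 − 121393 = 17817
largest Fibonacci ≤ 17817 is 17711; 17817 − 17711 = 106
largest Fibonacci ≤ 106 is 89; 106 − 89 = 17
largest Fibonacci ≤ 17 is 13; 17 − 13 = 4
largest Fibonacci ≤ 4 is 3; 4 − 3 = 1
largest Fibonacci ≤ 1 is 1; 1 − 1 = 0
139210 = 121393 + 17711 + 89 + 13 + 3 + 1, which has 6 terms.

6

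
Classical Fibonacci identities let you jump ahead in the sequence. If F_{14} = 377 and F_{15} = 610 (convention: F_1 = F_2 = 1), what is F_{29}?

514229

By F_{2k+1} = F_k² + F_{k+1}²: F_{29} = 377² + 610² = 142129 + 372100 = 514229.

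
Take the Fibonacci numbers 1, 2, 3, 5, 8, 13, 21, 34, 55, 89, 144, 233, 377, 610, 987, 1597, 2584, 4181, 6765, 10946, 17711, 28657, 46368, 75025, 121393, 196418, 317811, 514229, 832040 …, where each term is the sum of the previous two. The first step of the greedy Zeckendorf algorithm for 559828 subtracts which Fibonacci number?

514229

514229 ≤ 559828 < 832040, so the largest Fibonacci number not exceeding 559828 is 514229.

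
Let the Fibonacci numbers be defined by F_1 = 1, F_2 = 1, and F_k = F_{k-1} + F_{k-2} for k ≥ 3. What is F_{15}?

610

Iterating the recurrence up to F_{9} = 34 and F_{8} = 21:
F_{10} = F_{9} + F_{8} = 34 + 21 = 55
F_{11} = F_{10} + F_{9} = 55 + 34 = 89
F_{12} = F_{11} + F_{10} = 89 + 55 = 144
F_{13} = F_{12} + F_{11} = 144 + 89 = 233
F_{14} = F_{13} + F_{12} = 233 + 144 = 377
F_{15} = F_{14} + F_{13} = 377 + 233 = 610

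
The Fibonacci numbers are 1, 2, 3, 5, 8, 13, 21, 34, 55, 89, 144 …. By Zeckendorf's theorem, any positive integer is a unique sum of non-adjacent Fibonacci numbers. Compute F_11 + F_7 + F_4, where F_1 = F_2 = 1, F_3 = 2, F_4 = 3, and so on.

105

F_11 + F_7 + F_4 = 89 + 13 + 3 = 105.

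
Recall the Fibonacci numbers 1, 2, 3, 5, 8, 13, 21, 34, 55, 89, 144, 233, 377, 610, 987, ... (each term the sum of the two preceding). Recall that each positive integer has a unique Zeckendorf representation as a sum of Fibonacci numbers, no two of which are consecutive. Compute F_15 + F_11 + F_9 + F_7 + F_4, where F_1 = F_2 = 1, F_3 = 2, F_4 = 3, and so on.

F_15 + F_11 + F_9 + F_7 + F_4 = 610 + 89 + 34 + 13 + 3 = 749.

749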